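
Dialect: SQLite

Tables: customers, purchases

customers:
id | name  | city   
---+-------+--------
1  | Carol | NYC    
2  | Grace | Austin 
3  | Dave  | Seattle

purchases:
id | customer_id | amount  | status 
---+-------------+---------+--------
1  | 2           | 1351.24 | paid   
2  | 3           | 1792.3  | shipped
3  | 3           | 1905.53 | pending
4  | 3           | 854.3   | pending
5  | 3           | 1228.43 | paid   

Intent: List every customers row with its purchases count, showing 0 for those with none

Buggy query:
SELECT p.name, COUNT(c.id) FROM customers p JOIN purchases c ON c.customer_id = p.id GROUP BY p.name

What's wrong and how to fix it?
Bug: An inner join excludes parents with zero children

Fix: Switch to LEFT JOIN to retain unmatched parent rows

Corrected query:
SELECT p.name, COUNT(c.id) FROM customers p LEFT JOIN purchases c ON c.customer_id = p.id GROUP BY p.name

Result:
name  | COUNT(c.id)
------+------------
Carol | 0          
Dave  | 4          
Grace | 1          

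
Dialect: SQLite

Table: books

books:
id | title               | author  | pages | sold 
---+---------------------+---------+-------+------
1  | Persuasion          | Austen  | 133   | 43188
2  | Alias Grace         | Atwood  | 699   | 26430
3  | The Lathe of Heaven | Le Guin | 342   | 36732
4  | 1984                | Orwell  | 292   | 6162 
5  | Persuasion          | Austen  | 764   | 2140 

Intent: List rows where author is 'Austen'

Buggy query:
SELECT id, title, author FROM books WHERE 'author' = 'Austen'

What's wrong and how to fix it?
Bug: 'author' in single quotes is a string literal, not the column; the comparison is literal-vs-literal and never true

Fix: Reference the column as author without single quotes

Corrected query:
SELECT id, title, author FROM books WHERE author = 'Austen'

Result:
id | title      | author
---+------------+-------
1  | Persuasion | Austen
5  | Persuasion | Austen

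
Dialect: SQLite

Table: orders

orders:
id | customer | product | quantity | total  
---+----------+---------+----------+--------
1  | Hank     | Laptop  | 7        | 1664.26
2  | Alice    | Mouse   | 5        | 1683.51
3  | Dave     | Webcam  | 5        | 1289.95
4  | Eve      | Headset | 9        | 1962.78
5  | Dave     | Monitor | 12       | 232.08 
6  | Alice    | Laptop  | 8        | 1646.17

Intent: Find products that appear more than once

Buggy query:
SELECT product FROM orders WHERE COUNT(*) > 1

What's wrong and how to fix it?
Bug: COUNT(*) is an aggregate and cannot be used in WHERE

Fix: Group first, then use HAVING for the count condition

Corrected query:
SELECT product FROM orders GROUP BY product HAVING COUNT(*) > 1

Result:
product
-------
Laptop 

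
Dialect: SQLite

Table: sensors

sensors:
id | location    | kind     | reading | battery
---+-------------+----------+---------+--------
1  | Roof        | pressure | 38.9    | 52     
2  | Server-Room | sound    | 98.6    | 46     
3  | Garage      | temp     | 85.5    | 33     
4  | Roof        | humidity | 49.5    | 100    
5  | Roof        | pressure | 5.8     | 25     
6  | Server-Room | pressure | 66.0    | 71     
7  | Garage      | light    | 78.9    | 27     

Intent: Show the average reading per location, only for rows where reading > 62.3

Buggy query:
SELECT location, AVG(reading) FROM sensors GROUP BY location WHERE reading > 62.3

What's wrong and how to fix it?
Bug: WHERE cannot follow GROUP BY

Fix: Place WHERE between FROM and GROUP BY

Corrected query:
SELECT location, AVG(reading) FROM sensors WHERE reading > 62.3 GROUP BY location

Result:
location    | AVG(reading)
------------+-------------
Garage      | 82.2        
Server-Room | 82.3        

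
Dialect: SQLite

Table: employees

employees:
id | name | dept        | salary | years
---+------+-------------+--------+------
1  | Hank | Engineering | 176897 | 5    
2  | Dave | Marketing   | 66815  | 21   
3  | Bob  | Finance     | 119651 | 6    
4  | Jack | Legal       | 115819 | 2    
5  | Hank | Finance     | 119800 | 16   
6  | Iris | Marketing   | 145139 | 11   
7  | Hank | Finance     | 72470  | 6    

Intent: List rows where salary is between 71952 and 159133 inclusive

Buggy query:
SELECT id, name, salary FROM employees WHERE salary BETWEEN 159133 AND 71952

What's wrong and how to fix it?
Bug: The bounds are reversed; BETWEEN a AND b requires a <= b to match anything

Fix: Write BETWEEN 71952 AND 159133

Corrected query:
SELECT id, name, salary FROM employees WHERE salary BETWEEN 71952 AND 159133

Result:
id | name | salary
---+------+-------
3  | Bob  | 119651
4  | Jack | 115819
5  | Hank | 119800
6  | Iris | 145139
7  | Hank | 72470 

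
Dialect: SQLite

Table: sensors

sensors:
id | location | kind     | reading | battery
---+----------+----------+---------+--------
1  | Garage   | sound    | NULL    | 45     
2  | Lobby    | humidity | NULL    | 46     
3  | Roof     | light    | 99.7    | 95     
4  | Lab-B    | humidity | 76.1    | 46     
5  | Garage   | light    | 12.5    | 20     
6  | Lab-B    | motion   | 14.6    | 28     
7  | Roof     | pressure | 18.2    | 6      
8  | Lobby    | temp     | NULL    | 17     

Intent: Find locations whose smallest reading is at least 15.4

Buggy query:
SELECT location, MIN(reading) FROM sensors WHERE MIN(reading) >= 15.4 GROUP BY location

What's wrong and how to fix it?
Bug: Aggregates like MIN are computed per group after WHERE runs

Fix: Use HAVING for the per-group MIN condition

Corrected query:
SELECT location, MIN(reading) FROM sensors GROUP BY location HAVING MIN(reading) >= 15.4

Result:
location | MIN(reading)
---------+-------------
Roof     | 18.2        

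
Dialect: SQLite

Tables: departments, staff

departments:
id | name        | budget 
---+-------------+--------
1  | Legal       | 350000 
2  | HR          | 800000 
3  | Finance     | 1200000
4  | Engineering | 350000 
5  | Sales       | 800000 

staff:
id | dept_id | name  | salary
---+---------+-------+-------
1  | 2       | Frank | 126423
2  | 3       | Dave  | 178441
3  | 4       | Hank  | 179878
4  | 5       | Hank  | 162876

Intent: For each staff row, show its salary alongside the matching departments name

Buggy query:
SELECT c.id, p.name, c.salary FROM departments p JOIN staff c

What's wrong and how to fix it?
Bug: Missing join condition: each staff row is matched to all departments rows instead of just its own

Fix: Add ON c.dept_id = p.id to the JOIN

Corrected query:
SELECT c.id, p.name, c.salary FROM departments p JOIN staff c ON c.dept_id = p.id

Result:
id | name        | salary
---+-------------+-------
1  | HR          | 126423
2  | Finance     | 178441
3  | Engineering | 179878
4  | Sales       | 162876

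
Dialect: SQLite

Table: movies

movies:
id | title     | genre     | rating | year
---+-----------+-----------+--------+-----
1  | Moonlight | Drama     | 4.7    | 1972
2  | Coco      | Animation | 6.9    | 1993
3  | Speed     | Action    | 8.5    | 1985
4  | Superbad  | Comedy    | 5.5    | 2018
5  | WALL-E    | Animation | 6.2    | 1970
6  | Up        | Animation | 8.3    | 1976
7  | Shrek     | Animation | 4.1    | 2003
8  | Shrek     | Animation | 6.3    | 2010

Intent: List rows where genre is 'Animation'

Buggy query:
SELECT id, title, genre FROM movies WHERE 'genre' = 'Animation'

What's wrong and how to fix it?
Bug: Single quotes denote string literals in SQL; the column name is being compared as a constant string

Fix: Remove the quotes around the column name (or use double quotes for an identifier)

Corrected query:
SELECT id, title, genre FROM movies WHERE genre = 'Animation'

Result:
id | title  | genre    
---+--------+----------
2  | Coco   | Animation
5  | WALL-E | Animation
6  | Up     | Animation
7  | Shrek  | Animation
8  | Shrek  | Animation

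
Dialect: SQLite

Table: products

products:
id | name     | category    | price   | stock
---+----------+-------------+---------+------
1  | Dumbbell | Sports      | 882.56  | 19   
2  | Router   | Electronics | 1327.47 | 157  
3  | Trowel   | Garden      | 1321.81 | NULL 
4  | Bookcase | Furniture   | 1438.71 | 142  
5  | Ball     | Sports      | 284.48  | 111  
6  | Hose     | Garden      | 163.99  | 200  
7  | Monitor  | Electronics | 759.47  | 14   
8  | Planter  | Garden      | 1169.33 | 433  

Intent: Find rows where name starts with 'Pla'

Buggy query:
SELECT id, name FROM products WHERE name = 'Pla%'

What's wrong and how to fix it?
Bug: '=' compares the literal string including the % character; pattern matching needs LIKE

Fix: Use LIKE for wildcard pattern matching

Corrected query:
SELECT id, name FROM products WHERE name LIKE 'Pla%'

Result:
id | name   
---+--------
8  | Planter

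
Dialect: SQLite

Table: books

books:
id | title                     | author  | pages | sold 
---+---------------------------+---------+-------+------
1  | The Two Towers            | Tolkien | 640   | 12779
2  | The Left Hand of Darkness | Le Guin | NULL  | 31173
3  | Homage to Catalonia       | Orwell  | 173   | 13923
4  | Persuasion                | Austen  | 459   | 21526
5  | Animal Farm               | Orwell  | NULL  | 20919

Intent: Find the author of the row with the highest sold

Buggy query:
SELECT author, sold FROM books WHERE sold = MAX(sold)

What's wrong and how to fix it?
Bug: WHERE is evaluated per row; an aggregate over the whole table isn't defined there

Fix: Use a subquery: WHERE sold = (SELECT MAX(sold) FROM books)

Corrected query:
SELECT author, sold FROM books WHERE sold = (SELECT MAX(sold) FROM books)

Result:
author  | sold 
--------+------
Le Guin | 31173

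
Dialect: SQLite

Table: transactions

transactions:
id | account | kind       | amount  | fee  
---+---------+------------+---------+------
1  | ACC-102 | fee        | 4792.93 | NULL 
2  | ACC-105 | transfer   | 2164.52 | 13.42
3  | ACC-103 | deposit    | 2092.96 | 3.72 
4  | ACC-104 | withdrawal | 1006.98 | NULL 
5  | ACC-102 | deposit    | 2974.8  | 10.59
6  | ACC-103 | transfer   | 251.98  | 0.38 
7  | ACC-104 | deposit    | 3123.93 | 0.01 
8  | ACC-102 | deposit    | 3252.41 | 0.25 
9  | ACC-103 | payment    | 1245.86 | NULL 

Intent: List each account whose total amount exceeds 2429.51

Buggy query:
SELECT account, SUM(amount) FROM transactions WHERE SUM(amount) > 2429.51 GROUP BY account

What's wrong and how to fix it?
Bug: WHERE runs before GROUP BY, so aggregates aren't available there

Fix: Use HAVING (which filters groups after aggregation) instead of WHERE

Corrected query:
SELECT account, SUM(amount) FROM transactions GROUP BY account HAVING SUM(amount) > 2429.51

Result:
account | SUM(amount)
--------+------------
ACC-102 | 11020.14   
ACC-103 | 3590.8     
ACC-104 | 4130.91    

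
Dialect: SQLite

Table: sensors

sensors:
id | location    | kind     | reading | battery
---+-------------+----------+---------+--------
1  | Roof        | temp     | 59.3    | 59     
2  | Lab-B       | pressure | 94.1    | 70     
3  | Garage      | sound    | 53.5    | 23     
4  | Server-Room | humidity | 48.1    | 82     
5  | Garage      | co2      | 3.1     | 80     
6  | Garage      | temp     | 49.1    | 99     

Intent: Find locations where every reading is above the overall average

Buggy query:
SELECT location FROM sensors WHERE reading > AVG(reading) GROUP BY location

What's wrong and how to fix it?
Bug: WHERE evaluates per row before aggregation, so AVG() is unavailable

Fix: Use a subquery for AVG and a HAVING MIN(...) filter so the condition holds for every row in the group

Corrected query:
SELECT location FROM sensors GROUP BY location HAVING MIN(reading) > (SELECT AVG(reading) FROM sensors)

Result:
location
--------
Lab-B   
Roof    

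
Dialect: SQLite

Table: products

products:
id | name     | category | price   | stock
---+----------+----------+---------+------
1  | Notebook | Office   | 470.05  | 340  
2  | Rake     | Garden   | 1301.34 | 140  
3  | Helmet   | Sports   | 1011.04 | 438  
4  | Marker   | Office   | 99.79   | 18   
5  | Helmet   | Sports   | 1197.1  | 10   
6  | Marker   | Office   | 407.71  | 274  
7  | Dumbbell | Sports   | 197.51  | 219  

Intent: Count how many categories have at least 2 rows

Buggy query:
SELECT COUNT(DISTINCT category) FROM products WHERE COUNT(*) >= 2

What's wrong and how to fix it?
Bug: COUNT(*) cannot appear in WHERE; the per-group count doesn't exist yet

Fix: Group first with HAVING COUNT(*) >= 2, then COUNT the resulting groups

Corrected query:
SELECT COUNT(*) FROM (SELECT category FROM products GROUP BY category HAVING COUNT(*) >= 2)

Result:
COUNT(*)
--------
2       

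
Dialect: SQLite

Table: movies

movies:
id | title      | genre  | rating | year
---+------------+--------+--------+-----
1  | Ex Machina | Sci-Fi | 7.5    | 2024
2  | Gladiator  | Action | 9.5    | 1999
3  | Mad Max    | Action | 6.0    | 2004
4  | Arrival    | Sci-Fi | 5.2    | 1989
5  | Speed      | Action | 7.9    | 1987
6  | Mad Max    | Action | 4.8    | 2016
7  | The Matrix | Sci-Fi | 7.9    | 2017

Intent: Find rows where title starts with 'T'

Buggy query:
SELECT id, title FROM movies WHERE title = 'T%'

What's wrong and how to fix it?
Bug: '=' compares the literal string including the % character; pattern matching needs LIKE

Fix: Replace '=' with LIKE so 'T%' is treated as a pattern

Corrected query:
SELECT id, title FROM movies WHERE title LIKE 'T%'

Result:
id | title     
---+-----------
7  | The Matrix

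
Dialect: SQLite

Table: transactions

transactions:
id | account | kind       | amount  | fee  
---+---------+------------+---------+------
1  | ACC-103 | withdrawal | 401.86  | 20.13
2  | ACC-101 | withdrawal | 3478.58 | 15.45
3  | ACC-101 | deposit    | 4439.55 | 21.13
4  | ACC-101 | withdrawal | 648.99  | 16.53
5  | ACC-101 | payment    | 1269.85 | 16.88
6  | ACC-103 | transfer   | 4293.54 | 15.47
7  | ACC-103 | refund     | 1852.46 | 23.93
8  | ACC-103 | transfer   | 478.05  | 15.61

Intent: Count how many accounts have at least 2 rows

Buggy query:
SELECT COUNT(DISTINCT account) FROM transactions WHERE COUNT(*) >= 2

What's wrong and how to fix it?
Bug: COUNT(*) cannot appear in WHERE; the per-group count doesn't exist yet

Fix: Use a subquery that GROUPs and filters with HAVING, then count its rows

Corrected query:
SELECT COUNT(*) FROM (SELECT account FROM transactions GROUP BY account HAVING COUNT(*) >= 2)

Result:
COUNT(*)
--------
2       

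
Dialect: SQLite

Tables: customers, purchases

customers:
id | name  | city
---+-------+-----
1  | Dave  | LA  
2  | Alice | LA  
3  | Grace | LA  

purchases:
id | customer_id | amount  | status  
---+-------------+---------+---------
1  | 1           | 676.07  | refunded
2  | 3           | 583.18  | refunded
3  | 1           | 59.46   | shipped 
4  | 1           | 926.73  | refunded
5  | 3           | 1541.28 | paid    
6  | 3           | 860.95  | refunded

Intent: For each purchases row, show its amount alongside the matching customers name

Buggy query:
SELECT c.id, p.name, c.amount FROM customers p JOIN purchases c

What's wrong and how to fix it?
Bug: JOIN with no ON clause produces a cartesian product; every purchases row pairs with every customers row

Fix: Add ON c.customer_id = p.id to the JOIN

Corrected query:
SELECT c.id, p.name, c.amount FROM customers p JOIN purchases c ON c.customer_id = p.id

Result:
id | name  | amount 
---+-------+--------
1  | Dave  | 676.07 
2  | Grace | 583.18 
3  | Dave  | 59.46  
4  | Dave  | 926.73 
5  | Grace | 1541.28
6  | Grace | 860.95 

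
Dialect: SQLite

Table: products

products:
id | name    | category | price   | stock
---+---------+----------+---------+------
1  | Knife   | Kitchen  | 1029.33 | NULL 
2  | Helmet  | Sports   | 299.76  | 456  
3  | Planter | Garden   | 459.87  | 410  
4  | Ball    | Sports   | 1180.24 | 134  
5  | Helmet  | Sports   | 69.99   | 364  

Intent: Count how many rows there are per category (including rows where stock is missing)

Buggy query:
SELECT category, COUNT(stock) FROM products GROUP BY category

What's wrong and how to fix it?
Bug: COUNT(column) counts non-NULL values only; rows with NULL stock aren't counted

Fix: Use COUNT(*) to count all rows regardless of NULL

Corrected query:
SELECT category, COUNT(*) FROM products GROUP BY category

Result:
category | COUNT(*)
---------+---------
Garden   | 1       
Kitchen  | 1       
Sports   | 3       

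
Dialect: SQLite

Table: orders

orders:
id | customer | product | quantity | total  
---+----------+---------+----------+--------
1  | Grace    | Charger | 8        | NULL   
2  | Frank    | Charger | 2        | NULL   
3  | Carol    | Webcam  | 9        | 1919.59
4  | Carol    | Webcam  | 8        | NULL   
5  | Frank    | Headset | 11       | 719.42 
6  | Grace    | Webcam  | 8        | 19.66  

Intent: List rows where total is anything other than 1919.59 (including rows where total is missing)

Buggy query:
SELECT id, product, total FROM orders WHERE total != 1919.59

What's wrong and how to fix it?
Bug: 'total != 1919.59' is unknown when total is NULL, so NULL rows are silently excluded

Fix: Add an explicit OR total IS NULL to include the missing-value rows

Corrected query:
SELECT id, product, total FROM orders WHERE total != 1919.59 OR total IS NULL

Result:
id | product | total 
---+---------+-------
1  | Charger | NULL  
2  | Charger | NULL  
4  | Webcam  | NULL  
5  | Headset | 719.42
6  | Webcam  | 19.66 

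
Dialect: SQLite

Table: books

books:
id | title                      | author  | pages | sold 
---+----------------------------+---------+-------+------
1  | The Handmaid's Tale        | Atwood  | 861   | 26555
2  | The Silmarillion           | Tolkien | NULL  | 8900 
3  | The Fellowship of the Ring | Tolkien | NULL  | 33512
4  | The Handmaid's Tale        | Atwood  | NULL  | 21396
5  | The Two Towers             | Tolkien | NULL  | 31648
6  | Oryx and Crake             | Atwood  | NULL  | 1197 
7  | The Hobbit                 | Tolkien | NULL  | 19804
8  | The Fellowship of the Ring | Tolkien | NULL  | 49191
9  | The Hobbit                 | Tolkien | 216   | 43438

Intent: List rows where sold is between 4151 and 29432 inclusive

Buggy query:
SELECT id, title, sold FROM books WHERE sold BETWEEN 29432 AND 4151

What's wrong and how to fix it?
Bug: BETWEEN expects the lower bound first; with 29432 AND 4151 the range is empty

Fix: Write BETWEEN 4151 AND 29432

Corrected query:
SELECT id, title, sold FROM books WHERE sold BETWEEN 4151 AND 29432

Result:
id | title               | sold 
---+---------------------+------
1  | The Handmaid's Tale | 26555
2  | The Silmarillion    | 8900 
4  | The Handmaid's Tale | 21396
7  | The Hobbit          | 19804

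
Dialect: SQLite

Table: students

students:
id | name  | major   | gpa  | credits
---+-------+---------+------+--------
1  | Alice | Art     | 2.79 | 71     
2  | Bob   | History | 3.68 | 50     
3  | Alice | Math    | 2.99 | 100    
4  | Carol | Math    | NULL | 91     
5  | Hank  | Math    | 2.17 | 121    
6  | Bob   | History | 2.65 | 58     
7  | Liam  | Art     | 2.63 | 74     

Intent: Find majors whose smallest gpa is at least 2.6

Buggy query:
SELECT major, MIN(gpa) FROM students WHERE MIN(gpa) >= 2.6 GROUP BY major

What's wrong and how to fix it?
Bug: MIN() in WHERE is a misuse of aggregate

Fix: Use HAVING for the per-group MIN condition

Corrected query:
SELECT major, MIN(gpa) FROM students GROUP BY major HAVING MIN(gpa) >= 2.6

Result:
major   | MIN(gpa)
--------+---------
Art     | 2.63    
History | 2.65    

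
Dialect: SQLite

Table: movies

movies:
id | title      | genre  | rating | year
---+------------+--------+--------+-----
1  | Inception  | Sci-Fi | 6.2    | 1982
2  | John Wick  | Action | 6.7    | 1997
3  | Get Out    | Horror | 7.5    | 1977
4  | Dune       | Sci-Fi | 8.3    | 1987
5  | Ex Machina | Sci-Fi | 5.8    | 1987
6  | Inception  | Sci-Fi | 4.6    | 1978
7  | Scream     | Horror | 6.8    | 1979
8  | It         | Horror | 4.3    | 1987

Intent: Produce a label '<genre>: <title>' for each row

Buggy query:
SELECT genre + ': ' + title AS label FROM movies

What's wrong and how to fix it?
Bug: '+' is numeric addition; on text columns SQLite converts them to 0 instead of concatenating

Fix: Use the || operator for string concatenation

Corrected query:
SELECT genre || ': ' || title AS label FROM movies

Result:
label             
------------------
Sci-Fi: Inception 
Action: John Wick 
Horror: Get Out   
Sci-Fi: Dune      
Sci-Fi: Ex Machina
Sci-Fi: Inception 
Horror: Scream    
Horror: It        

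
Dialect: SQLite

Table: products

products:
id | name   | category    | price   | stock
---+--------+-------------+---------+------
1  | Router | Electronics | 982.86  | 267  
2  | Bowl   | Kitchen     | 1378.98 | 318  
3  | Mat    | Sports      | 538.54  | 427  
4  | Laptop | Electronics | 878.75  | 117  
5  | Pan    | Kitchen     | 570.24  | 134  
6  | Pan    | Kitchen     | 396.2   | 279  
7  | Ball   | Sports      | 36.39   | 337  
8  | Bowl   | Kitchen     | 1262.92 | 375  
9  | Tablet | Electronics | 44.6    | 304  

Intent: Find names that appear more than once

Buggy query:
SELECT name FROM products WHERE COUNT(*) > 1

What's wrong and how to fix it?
Bug: COUNT(*) is an aggregate and cannot be used in WHERE

Fix: GROUP BY name, then filter groups with HAVING COUNT(*) > 1

Corrected query:
SELECT name FROM products GROUP BY name HAVING COUNT(*) > 1

Result:
name
----
Bowl
Pan 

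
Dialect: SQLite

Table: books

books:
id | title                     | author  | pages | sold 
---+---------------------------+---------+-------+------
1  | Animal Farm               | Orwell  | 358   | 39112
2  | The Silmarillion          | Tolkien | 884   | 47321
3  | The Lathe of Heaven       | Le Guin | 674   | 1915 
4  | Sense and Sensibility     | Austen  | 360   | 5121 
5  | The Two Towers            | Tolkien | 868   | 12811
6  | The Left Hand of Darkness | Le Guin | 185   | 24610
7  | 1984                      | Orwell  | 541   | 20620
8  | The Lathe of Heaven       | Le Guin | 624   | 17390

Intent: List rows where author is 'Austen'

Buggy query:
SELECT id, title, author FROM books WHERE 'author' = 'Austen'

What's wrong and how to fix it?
Bug: Single quotes denote string literals in SQL; the column name is being compared as a constant string

Fix: Reference the column as author without single quotes

Corrected query:
SELECT id, title, author FROM books WHERE author = 'Austen'

Result:
id | title                 | author
---+-----------------------+-------
4  | Sense and Sensibility | Austen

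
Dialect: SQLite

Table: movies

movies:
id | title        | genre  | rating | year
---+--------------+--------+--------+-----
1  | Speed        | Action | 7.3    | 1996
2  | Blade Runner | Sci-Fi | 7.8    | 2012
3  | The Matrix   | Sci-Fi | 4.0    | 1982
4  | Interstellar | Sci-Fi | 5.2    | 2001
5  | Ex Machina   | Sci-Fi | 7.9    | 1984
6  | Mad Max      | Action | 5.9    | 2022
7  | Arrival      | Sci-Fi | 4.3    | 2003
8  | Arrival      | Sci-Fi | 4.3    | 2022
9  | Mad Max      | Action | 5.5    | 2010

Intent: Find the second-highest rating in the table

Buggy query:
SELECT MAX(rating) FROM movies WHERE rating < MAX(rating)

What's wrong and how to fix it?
Bug: MAX(rating) on the right of the comparison is an aggregate-in-WHERE error

Fix: Put the inner MAX in a scalar subquery

Corrected query:
SELECT MAX(rating) FROM movies WHERE rating < (SELECT MAX(rating) FROM movies)

Result:
MAX(rating)
-----------
7.8        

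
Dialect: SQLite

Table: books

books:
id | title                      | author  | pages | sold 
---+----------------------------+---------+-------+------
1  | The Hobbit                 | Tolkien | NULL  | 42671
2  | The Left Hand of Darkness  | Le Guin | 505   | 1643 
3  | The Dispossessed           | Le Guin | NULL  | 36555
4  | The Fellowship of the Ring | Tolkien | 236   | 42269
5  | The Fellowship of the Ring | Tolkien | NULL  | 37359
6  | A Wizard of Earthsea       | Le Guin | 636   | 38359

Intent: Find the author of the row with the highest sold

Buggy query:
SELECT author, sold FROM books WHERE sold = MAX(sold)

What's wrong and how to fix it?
Bug: MAX(sold) is an aggregate and cannot be used directly in WHERE

Fix: Wrap MAX in a scalar subquery so WHERE compares against a single value

Corrected query:
SELECT author, sold FROM books WHERE sold = (SELECT MAX(sold) FROM books)

Result:
author  | sold 
--------+------
Tolkien | 42671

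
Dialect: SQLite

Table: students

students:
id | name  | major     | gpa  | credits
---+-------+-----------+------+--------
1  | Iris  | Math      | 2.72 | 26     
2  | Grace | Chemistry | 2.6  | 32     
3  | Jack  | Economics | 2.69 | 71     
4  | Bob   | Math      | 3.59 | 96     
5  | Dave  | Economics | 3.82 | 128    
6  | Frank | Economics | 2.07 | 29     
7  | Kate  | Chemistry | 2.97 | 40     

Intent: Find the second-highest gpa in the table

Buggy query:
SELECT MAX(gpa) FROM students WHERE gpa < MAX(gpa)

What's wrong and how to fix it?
Bug: The inner MAX is an aggregate inside WHERE, which is not allowed

Fix: Put the inner MAX in a scalar subquery

Corrected query:
SELECT MAX(gpa) FROM students WHERE gpa < (SELECT MAX(gpa) FROM students)

Result:
MAX(gpa)
--------
3.59    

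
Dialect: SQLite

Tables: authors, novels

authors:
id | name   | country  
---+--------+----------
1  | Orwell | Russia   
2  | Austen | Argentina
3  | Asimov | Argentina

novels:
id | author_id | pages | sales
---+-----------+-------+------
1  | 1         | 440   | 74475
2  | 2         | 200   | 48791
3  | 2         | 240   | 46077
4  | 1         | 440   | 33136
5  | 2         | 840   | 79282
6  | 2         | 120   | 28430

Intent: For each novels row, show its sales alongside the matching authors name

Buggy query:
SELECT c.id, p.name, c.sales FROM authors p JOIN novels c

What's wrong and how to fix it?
Bug: Missing join condition: each novels row is matched to all authors rows instead of just its own

Fix: Add ON c.author_id = p.id to the JOIN

Corrected query:
SELECT c.id, p.name, c.sales FROM authors p JOIN novels c ON c.author_id = p.id

Result:
id | name   | sales
---+--------+------
1  | Orwell | 74475
2  | Austen | 48791
3  | Austen | 46077
4  | Orwell | 33136
5  | Austen | 79282
6  | Austen | 28430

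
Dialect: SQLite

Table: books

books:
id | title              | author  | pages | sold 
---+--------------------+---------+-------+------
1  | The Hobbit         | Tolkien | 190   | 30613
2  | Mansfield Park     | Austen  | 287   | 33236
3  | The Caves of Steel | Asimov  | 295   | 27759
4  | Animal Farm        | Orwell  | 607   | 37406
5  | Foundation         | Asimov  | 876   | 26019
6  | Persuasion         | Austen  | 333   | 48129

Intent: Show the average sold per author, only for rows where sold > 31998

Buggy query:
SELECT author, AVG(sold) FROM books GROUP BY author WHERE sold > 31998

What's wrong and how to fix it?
Bug: Row-level WHERE must come before GROUP BY in the clause order

Fix: Place WHERE between FROM and GROUP BY

Corrected query:
SELECT author, AVG(sold) FROM books WHERE sold > 31998 GROUP BY author

Result:
author | AVG(sold)
-------+----------
Austen | 40682.5  
Orwell | 37406    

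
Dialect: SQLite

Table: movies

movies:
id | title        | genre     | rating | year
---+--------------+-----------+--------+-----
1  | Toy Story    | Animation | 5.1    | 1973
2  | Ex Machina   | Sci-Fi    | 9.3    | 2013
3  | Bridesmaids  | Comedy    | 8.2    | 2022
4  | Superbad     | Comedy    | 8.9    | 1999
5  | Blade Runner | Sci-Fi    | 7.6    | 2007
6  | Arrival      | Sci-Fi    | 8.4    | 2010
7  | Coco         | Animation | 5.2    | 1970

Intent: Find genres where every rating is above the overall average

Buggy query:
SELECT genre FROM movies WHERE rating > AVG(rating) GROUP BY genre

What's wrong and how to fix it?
Bug: WHERE evaluates per row before aggregation, so AVG() is unavailable

Fix: Use a subquery for AVG and a HAVING MIN(...) filter so the condition holds for every row in the group

Corrected query:
SELECT genre FROM movies GROUP BY genre HAVING MIN(rating) > (SELECT AVG(rating) FROM movies)

Result:
genre 
------
Comedy
Sci-Fi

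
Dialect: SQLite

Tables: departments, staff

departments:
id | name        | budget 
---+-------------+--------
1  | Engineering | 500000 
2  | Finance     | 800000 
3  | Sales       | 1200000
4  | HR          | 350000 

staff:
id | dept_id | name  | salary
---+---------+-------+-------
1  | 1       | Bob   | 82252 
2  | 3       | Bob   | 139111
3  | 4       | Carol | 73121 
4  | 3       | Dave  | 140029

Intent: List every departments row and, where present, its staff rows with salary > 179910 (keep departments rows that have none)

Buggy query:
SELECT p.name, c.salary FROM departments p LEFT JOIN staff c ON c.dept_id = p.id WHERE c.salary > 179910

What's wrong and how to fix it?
Bug: A WHERE condition on the right-hand table after LEFT JOIN drops unmatched parents

Fix: Move the right-table condition into the ON clause so unmatched parents are kept

Corrected query:
SELECT p.name, c.salary FROM departments p LEFT JOIN staff c ON c.dept_id = p.id AND c.salary > 179910

Result:
name        | salary
------------+-------
Engineering | NULL  
Finance     | NULL  
Sales       | NULL  
HR          | NULL  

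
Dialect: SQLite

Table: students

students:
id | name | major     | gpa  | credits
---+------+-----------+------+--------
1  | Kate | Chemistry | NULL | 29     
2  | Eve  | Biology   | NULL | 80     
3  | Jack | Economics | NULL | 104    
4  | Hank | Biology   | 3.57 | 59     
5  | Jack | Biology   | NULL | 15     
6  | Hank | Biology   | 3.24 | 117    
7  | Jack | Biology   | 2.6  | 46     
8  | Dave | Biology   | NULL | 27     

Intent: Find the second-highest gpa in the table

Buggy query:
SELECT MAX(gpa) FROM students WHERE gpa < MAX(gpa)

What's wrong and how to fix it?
Bug: MAX(gpa) on the right of the comparison is an aggregate-in-WHERE error

Fix: Put the inner MAX in a scalar subquery

Corrected query:
SELECT MAX(gpa) FROM students WHERE gpa < (SELECT MAX(gpa) FROM students)

Result:
MAX(gpa)
--------
3.24    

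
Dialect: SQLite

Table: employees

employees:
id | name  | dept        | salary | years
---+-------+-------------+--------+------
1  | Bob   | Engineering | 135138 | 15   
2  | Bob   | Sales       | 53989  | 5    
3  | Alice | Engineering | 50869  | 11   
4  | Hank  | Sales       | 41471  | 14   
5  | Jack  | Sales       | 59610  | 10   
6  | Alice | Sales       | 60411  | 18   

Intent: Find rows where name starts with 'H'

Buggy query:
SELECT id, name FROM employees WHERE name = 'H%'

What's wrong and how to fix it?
Bug: '=' compares the literal string including the % character; pattern matching needs LIKE

Fix: Use LIKE for wildcard pattern matching

Corrected query:
SELECT id, name FROM employees WHERE name LIKE 'H%'

Result:
id | name
---+-----
4  | Hank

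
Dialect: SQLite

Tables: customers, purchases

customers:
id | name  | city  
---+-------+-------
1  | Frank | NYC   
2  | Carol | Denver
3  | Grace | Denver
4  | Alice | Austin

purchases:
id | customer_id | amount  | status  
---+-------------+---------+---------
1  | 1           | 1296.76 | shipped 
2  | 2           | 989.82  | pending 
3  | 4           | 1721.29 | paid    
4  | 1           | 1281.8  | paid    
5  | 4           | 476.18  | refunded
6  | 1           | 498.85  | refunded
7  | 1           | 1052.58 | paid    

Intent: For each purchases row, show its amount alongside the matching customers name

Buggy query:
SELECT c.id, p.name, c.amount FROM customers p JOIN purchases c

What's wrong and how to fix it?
Bug: Missing join condition: each purchases row is matched to all customers rows instead of just its own

Fix: Add ON c.customer_id = p.id to the JOIN

Corrected query:
SELECT c.id, p.name, c.amount FROM customers p JOIN purchases c ON c.customer_id = p.id

Result:
id | name  | amount 
---+-------+--------
1  | Frank | 1296.76
2  | Carol | 989.82 
3  | Alice | 1721.29
4  | Frank | 1281.8 
5  | Alice | 476.18 
6  | Frank | 498.85 
7  | Frank | 1052.58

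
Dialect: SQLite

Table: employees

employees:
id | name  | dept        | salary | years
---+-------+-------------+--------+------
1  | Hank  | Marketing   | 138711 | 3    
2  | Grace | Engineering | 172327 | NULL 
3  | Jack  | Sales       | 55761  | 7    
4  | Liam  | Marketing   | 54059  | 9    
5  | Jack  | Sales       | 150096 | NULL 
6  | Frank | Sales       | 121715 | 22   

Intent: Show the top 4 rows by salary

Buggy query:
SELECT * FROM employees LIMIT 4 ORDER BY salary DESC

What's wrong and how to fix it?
Bug: LIMIT must come after ORDER BY

Fix: Swap the clauses: ORDER BY first, then LIMIT

Corrected query:
SELECT * FROM employees ORDER BY salary DESC LIMIT 4

Result:
id | name  | dept        | salary | years
---+-------+-------------+--------+------
2  | Grace | Engineering | 172327 | NULL 
5  | Jack  | Sales       | 150096 | NULL 
1  | Hank  | Marketing   | 138711 | 3    
6  | Frank | Sales       | 121715 | 22   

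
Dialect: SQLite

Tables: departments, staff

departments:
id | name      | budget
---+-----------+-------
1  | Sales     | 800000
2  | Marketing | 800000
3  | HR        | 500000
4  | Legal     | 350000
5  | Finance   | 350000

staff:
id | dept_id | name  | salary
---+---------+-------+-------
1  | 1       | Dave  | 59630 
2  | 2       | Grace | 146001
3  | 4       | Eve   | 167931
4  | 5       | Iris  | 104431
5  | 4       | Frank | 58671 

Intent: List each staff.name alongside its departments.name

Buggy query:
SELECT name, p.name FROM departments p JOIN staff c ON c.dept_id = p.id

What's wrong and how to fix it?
Bug: 'name' exists in both joined tables, so the database can't tell which one is meant

Fix: Qualify the column with its table alias (c.name)

Corrected query:
SELECT c.name, p.name FROM departments p JOIN staff c ON c.dept_id = p.id

Result:
name  | name     
------+----------
Dave  | Sales    
Grace | Marketing
Eve   | Legal    
Iris  | Finance  
Frank | Legal    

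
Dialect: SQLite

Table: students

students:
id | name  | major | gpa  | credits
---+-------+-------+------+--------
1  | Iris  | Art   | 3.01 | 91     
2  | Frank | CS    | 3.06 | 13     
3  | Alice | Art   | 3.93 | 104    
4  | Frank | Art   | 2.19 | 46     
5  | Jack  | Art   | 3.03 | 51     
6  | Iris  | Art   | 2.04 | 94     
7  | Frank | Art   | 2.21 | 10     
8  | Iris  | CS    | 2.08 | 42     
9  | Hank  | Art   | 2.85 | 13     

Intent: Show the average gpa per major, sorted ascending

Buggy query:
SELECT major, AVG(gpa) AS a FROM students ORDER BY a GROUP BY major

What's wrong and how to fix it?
Bug: ORDER BY appears before GROUP BY; SQL clause order requires GROUP BY first

Fix: Move ORDER BY to the end, after GROUP BY

Corrected query:
SELECT major, AVG(gpa) AS a FROM students GROUP BY major ORDER BY a

Result:
major | a       
------+---------
CS    | 2.57    
Art   | 2.751429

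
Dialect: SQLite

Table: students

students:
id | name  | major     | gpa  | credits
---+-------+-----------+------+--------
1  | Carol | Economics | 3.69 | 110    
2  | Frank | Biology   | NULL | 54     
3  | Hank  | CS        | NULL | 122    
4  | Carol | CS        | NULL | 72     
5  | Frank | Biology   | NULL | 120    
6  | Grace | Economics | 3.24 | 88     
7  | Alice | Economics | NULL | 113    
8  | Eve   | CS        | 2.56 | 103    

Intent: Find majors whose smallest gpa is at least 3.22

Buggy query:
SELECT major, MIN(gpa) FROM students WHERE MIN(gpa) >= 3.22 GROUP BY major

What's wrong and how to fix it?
Bug: MIN() in WHERE is a misuse of aggregate

Fix: Use HAVING for the per-group MIN condition

Corrected query:
SELECT major, MIN(gpa) FROM students GROUP BY major HAVING MIN(gpa) >= 3.22

Result:
major     | MIN(gpa)
----------+---------
Economics | 3.24    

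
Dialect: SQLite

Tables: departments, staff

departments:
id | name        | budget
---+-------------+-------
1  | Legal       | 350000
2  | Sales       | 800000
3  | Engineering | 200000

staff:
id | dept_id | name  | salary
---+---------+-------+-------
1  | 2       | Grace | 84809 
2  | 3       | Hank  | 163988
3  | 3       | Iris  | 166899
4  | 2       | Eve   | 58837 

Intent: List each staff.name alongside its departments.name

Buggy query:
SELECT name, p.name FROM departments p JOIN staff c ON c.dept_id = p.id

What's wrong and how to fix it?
Bug: 'name' exists in both joined tables, so the database can't tell which one is meant

Fix: Prefix ambiguous columns with the table alias

Corrected query:
SELECT c.name, p.name FROM departments p JOIN staff c ON c.dept_id = p.id

Result:
name  | name       
------+------------
Grace | Sales      
Hank  | Engineering
Iris  | Engineering
Eve   | Sales      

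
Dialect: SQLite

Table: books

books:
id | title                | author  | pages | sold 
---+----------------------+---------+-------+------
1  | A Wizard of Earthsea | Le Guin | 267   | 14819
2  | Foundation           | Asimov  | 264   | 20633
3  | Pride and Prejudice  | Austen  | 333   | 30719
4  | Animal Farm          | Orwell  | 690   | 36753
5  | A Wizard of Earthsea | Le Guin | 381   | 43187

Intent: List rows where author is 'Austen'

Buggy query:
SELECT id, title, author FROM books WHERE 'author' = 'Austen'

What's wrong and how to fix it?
Bug: 'author' in single quotes is a string literal, not the column; the comparison is literal-vs-literal and never true

Fix: Remove the quotes around the column name (or use double quotes for an identifier)

Corrected query:
SELECT id, title, author FROM books WHERE author = 'Austen'

Result:
id | title               | author
---+---------------------+-------
3  | Pride and Prejudice | Austen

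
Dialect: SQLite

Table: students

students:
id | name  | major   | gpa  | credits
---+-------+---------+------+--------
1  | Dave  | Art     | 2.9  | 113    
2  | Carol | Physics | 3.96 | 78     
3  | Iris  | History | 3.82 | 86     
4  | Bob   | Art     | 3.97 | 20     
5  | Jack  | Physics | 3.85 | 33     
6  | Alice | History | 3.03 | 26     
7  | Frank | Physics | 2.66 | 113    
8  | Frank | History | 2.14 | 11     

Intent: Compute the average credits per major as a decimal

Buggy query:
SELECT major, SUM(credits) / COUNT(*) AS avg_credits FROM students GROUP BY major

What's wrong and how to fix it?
Bug: SUM(credits) and COUNT(*) are both integers; the division truncates the fractional part

Fix: Cast one side to REAL so the division keeps the fractional part

Corrected query:
SELECT major, SUM(credits) * 1.0 / COUNT(*) AS avg_credits FROM students GROUP BY major

Result:
major   | avg_credits
--------+------------
Art     | 66.5       
History | 41         
Physics | 74.666667  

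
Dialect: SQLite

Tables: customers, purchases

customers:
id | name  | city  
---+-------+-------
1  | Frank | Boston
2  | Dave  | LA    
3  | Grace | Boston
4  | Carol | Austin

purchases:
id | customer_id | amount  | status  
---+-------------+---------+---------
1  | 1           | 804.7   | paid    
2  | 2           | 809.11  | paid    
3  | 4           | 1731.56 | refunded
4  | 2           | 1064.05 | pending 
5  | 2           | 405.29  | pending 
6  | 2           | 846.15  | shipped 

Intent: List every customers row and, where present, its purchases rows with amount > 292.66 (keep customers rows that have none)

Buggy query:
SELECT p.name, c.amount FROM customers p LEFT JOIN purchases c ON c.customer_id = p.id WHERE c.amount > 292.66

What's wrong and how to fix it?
Bug: A WHERE condition on the right-hand table after LEFT JOIN drops unmatched parents

Fix: Move the right-table condition into the ON clause so unmatched parents are kept

Corrected query:
SELECT p.name, c.amount FROM customers p LEFT JOIN purchases c ON c.customer_id = p.id AND c.amount > 292.66

Result:
name  | amount 
------+--------
Frank | 804.7  
Dave  | 405.29 
Dave  | 809.11 
Dave  | 846.15 
Dave  | 1064.05
Grace | NULL   
Carol | 1731.56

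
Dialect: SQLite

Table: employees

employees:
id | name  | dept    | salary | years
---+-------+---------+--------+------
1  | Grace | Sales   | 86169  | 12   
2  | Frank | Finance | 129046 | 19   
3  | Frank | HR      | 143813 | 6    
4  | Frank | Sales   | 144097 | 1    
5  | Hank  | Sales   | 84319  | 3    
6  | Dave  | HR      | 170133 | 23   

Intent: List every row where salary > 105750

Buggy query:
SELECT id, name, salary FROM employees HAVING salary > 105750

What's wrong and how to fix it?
Bug: This is a non-aggregate query (no GROUP BY, no aggregates), so in SQLite the HAVING clause is invalid here; a row-level condition belongs in WHERE

Fix: Replace HAVING with WHERE since the condition applies to individual rows

Corrected query:
SELECT id, name, salary FROM employees WHERE salary > 105750

Result:
id | name  | salary
---+-------+-------
2  | Frank | 129046
3  | Frank | 143813
4  | Frank | 144097
6  | Dave  | 170133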